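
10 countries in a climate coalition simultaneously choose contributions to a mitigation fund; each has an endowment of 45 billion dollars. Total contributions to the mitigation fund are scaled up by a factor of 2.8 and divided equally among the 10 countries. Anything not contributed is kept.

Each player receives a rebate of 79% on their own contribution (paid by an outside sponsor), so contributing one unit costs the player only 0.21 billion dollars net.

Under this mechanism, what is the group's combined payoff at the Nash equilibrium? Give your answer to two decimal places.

The effective private return per unit is now (2.8/10) / 0.21 = 1.3333 > 1, so every player's dominant strategy flips to full contribution.
So the Nash equilibrium is full contribution by all 10; the group earns 10 × (45 × 0.79 + 2.8 × 45) = 1615.50.

1615.50 billion dollars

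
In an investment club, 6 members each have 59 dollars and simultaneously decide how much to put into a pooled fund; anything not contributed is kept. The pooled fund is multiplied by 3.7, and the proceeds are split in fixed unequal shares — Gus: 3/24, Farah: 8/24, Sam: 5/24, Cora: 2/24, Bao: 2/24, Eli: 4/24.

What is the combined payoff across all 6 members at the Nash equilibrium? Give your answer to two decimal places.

For player j, contributing a unit is worthwhile iff 3.7 × (j's share) ≥ 1, i.e. iff j's share is at least 0.2703.
Farah alone (share 8/24) is above the threshold, contributing 59; the remaining 5 contribute 0. Total contributed: 59.
The pooled fund pays out 3.7 × 59 = 218.30 in total (split across the unequal shares, but the aggregate is all that matters for the group sum).
The 5 free-riders keep 59 each, adding 295. Group total = 295 + 218.30 = 513.30.

513.30 dollars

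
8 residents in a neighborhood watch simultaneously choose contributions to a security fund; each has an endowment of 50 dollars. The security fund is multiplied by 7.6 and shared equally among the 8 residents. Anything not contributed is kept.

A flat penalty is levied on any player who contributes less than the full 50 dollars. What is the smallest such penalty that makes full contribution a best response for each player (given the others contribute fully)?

Given the others contribute fully, the best deviation is to contribute 0 (any partial contribution still incurs the fine and gives up units whose private return 0.9500 is below 1).
Deviating from 50 to 0 saves 50 dollars but forfeits the deviator's share of the drop in the security fund: 7.6/8 × 50 = 47.50.
So the deviation gain is 50 − 47.50 = 2.50, and the fine must be at least 2.50 dollars to wipe it out.

2.50 dollars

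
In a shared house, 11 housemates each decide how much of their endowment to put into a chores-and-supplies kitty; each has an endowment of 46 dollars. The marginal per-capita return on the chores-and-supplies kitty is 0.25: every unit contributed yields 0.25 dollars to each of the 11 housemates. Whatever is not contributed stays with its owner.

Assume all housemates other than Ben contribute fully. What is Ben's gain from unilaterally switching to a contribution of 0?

Switching from a contribution of 46 to 0 lets Ben keep an extra 46 dollars, but lowers the chores-and-supplies kitty by 46, which costs Ben their own share of that drop: 0.25 × 46 = 11.50.
Net gain = 46 − 11.50 = 34.50. The private return per contributed unit (0.25) is below 1, so free-riding is indeed the best response regardless of what the others do.

34.50 dollars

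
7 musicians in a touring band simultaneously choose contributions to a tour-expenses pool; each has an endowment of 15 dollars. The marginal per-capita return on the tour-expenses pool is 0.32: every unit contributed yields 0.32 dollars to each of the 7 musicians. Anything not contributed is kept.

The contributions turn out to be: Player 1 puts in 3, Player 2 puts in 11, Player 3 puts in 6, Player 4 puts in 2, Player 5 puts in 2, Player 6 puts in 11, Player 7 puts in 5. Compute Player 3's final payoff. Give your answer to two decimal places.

Total contributed: 3 + 11 + 6 + 2 + 2 + 11 + 5 = 40.
Each receives 0.32 × 40 = 12.80 from the tour-expenses pool.
Player 3 keeps 15 − 6 = 9, so Player 3's payoff is 9 + 12.80 = 21.80.

21.80 dollars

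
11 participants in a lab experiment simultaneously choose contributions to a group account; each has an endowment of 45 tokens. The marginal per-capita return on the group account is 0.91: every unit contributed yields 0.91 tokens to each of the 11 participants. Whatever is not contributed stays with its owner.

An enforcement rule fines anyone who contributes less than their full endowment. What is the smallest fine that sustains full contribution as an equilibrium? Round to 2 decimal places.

Given the others contribute fully, the best deviation is to contribute 0 (any partial contribution still incurs the fine and gives up units whose private return 0.91 is below 1).
Deviating from 45 to 0 saves 45 tokens but forfeits the deviator's share of the drop in the group account: 0.91 × 45 = 40.95.
So the deviation gain is 45 − 40.95 = 4.05, and the fine must be at least 4.05 tokens to wipe it out.

4.05 tokens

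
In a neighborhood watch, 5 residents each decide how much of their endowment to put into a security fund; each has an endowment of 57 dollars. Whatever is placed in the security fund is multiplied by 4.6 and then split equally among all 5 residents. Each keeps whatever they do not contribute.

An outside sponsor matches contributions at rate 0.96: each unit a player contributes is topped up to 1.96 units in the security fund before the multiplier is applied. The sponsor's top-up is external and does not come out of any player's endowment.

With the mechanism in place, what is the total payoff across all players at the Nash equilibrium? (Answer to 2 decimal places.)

2569.56 dollars

Under the mechanism each unit contributed yields 4.6 × 1.96 / 5 = 1.8032 back to its contributor per unit of net cost, which exceeds 1, making full contribution the dominant choice for everyone.
So the Nash equilibrium is full contribution by all 5; the group earns 4.6 × 1.96 × 285 = 2569.56.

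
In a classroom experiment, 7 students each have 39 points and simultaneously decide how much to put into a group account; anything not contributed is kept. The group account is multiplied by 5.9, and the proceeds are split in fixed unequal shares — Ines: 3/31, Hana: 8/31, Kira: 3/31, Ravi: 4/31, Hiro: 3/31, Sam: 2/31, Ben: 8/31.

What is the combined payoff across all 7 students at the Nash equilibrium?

A player with share s gets back 5.9·s per unit contributed, so full contribution is dominant for anyone with s > 1/5.9 = 0.1695 and zero contribution is dominant for anyone below.
The shares above 0.1695 belong to Hana and Ben, contributing 39 each; the remaining 5 contribute 0. Total contributed: 78.
The group account pays out 5.9 × 78 = 460.20 in total (split across the unequal shares, but the aggregate is all that matters for the group sum).
The 5 free-riders keep 39 each, adding 195. Group total = 195 + 460.20 = 655.20.

655.20 points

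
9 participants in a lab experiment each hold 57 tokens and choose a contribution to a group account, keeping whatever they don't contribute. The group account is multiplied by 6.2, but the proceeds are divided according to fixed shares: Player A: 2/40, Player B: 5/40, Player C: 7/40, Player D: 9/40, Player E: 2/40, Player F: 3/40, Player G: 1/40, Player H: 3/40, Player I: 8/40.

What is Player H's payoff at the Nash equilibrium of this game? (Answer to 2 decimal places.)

For player j, contributing a unit is worthwhile iff 6.2 × (j's share) ≥ 1, i.e. iff j's share is at least 0.1613.
Player C, Player D and Player I are above the threshold, contributing 57 each; the remaining 6 contribute 0. Total contributed: 171.
Player H keeps 57 and receives 6.2 × 171 × 3/40 = 79.52 from the group account, for a payoff of 136.52.

136.52 tokens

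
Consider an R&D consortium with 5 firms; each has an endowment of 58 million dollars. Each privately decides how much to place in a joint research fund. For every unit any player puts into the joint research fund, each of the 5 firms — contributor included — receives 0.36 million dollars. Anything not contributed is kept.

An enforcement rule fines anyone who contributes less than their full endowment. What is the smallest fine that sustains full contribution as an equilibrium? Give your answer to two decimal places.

37.12 million dollars

Given the others contribute fully, the best deviation is to contribute 0 (any partial contribution still incurs the fine and gives up units whose private return 0.36 is below 1).
Deviating from 58 to 0 saves 58 million dollars but forfeits the deviator's share of the drop in the joint research fund: 0.36 × 58 = 20.88.
So the deviation gain is 58 − 20.88 = 37.12, and the fine must be at least 37.12 million dollars to wipe it out.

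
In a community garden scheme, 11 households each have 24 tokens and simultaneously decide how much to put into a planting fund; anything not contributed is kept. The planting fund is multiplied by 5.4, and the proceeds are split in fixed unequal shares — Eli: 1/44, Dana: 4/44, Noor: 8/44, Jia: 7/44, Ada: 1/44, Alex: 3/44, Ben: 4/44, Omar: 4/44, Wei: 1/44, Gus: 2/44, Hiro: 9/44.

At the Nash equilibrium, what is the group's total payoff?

Player j's private return per contributed unit is 5.4 × (j's share). Contributing is weakly dominant for j when that share is at least 1/5.4 = 0.1852, and contributing 0 is dominant otherwise.
Hiro alone (share 9/44) is above the threshold, contributing 24; the remaining 10 contribute 0. Total contributed: 24.
The planting fund pays out 5.4 × 24 = 129.60 in total (split across the unequal shares, but the aggregate is all that matters for the group sum).
The 10 free-riders keep 24 each, adding 240. Group total = 240 + 129.60 = 369.60.

369.60 tokens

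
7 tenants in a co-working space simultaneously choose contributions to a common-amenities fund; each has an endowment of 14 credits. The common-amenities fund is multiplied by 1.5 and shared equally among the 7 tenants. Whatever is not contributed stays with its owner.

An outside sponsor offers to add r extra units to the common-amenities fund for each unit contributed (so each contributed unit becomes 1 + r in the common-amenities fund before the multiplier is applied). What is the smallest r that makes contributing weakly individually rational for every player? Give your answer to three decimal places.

3.667

With matching at rate r, one contributed unit becomes (1 + r) in the common-amenities fund and returns 1.5 × (1 + r) / 7 to the contributor.
Setting this equal to 1: 1 + r = 7/1.5 = 4.6667.
So the minimum matching rate is r = 4.6667 − 1 = 3.667.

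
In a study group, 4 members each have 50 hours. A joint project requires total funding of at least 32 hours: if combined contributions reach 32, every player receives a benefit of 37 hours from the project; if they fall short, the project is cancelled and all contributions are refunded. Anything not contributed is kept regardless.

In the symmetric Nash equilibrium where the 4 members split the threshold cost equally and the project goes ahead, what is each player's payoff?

79 hours

Equal share of the threshold: 32/4 = 8.
At this profile no one gains by cutting their contribution: any cut drops the total below 32, the project is cancelled, contributions are refunded, and the deviator ends with 50, which is less than 50 − 8 + 37 = 79. Contributing more than 8 just wastes the excess. So contributing exactly 8 is a best response.
Each player's payoff: 50 − 8 + 37 = 79.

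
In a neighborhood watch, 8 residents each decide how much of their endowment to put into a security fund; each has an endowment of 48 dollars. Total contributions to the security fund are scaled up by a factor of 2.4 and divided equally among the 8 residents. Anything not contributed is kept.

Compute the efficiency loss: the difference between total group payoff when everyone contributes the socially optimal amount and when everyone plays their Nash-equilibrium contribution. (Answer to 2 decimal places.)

537.60 dollars

Each contributed unit returns 2.4/8 = 0.3000 to its contributor — below 1 — so contributing 0 is dominant for every player. At the Nash equilibrium everyone keeps their 48, and the group total is 8 × 48 = 384.
Each contributed unit returns 2.400 to the group as a whole (0.3000 to each of 8 players), which exceeds 1, so the social optimum is full contribution: group total = 2.400 × 384 = 921.60.
Efficiency loss = 921.60 − 384 = 537.60.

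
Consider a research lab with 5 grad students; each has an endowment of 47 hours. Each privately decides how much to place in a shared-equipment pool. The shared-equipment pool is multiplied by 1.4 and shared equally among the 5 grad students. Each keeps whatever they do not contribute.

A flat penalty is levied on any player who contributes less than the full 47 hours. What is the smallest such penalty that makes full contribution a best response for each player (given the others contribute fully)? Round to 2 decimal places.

Given the others contribute fully, the best deviation is to contribute 0 (any partial contribution still incurs the fine and gives up units whose private return 0.2800 is below 1).
Deviating from 47 to 0 saves 47 hours but forfeits the deviator's share of the drop in the shared-equipment pool: 1.4/5 × 47 = 13.16.
So the deviation gain is 47 − 13.16 = 33.84, and the fine must be at least 33.84 hours to wipe it out.

33.84 hours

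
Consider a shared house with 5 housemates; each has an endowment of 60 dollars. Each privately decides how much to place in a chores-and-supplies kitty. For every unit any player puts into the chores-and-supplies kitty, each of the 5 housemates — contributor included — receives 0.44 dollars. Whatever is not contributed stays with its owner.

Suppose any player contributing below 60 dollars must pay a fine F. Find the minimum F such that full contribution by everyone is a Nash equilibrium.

Given the others contribute fully, the best deviation is to contribute 0 (any partial contribution still incurs the fine and gives up units whose private return 0.44 is below 1).
Deviating from 60 to 0 saves 60 dollars but forfeits the deviator's share of the drop in the chores-and-supplies kitty: 0.44 × 60 = 26.40.
So the deviation gain is 60 − 26.40 = 33.60, and the fine must be at least 33.60 dollars to wipe it out.

33.60 dollars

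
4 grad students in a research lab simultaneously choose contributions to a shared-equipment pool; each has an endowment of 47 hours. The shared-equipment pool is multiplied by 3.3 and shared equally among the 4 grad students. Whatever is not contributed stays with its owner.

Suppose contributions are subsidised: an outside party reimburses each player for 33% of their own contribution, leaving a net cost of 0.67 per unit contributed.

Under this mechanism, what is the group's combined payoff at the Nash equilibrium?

The effective private return per unit is now (3.3/4) / 0.67 = 1.2313 > 1, so every player's dominant strategy flips to full contribution.
So the Nash equilibrium is full contribution by all 4; the group earns 4 × (47 × 0.33 + 3.3 × 47) = 682.44.

682.44 hours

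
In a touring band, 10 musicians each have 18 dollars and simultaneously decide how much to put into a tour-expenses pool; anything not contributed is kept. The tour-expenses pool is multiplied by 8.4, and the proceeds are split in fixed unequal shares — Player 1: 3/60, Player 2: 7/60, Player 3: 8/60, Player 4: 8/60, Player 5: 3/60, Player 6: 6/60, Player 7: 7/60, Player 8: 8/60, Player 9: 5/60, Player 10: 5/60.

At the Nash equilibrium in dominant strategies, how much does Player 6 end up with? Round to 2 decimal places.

A player with share s gets back 8.4·s per unit contributed, so full contribution is dominant for anyone with s > 1/8.4 = 0.1190 and zero contribution is dominant for anyone below.
Player 3, Player 4 and Player 8 are above the threshold, contributing 18 each; the remaining 7 contribute 0. Total contributed: 54.
Player 6 keeps 18 and receives 8.4 × 54 × 6/60 = 45.36 from the tour-expenses pool, for a payoff of 63.36.

63.36 dollars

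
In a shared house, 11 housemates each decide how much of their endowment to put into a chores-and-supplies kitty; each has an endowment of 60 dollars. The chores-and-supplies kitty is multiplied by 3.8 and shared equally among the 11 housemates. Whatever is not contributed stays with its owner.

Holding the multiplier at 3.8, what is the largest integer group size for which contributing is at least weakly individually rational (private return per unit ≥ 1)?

Private return per unit is 3.8/(group size), which is ≥ 1 whenever the group size is ≤ 3.8.
The largest such integer is 3.

3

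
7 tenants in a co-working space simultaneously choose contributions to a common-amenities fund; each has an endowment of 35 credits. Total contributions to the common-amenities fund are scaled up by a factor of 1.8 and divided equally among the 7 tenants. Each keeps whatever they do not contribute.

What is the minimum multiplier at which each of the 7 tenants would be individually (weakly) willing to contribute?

A contributed unit returns (multiplier)/7 to its contributor.
This reaches 1 exactly when the multiplier is 7.

7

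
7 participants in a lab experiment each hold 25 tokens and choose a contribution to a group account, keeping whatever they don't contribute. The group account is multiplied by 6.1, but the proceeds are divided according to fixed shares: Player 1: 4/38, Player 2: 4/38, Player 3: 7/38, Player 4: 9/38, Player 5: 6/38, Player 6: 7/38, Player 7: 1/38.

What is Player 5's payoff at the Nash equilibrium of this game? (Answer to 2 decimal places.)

Each unit j contributes comes back to j as 6.1 × (j's share), so j prefers to contribute only if that share exceeds 1/6.1 = 0.1639; otherwise keeping the unit dominates.
Player 3, Player 4 and Player 6 are above the threshold, contributing 25 each; the remaining 4 contribute 0. Total contributed: 75.
Player 5 keeps 25 and receives 6.1 × 75 × 6/38 = 72.24 from the group account, for a payoff of 97.24.

97.24 tokens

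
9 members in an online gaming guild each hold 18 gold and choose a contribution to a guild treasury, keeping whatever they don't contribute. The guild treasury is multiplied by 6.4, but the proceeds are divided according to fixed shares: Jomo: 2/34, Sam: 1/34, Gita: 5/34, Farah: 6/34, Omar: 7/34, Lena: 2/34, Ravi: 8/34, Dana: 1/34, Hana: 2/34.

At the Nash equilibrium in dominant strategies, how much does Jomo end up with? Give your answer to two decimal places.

38.33 gold

Each unit j contributes comes back to j as 6.4 × (j's share), so j prefers to contribute only if that share exceeds 1/6.4 = 0.1563; otherwise keeping the unit dominates.
Farah, Omar and Ravi are above the threshold, contributing 18 each; the remaining 6 contribute 0. Total contributed: 54.
Jomo keeps 18 and receives 6.4 × 54 × 2/34 = 20.33 from the guild treasury, for a payoff of 38.33.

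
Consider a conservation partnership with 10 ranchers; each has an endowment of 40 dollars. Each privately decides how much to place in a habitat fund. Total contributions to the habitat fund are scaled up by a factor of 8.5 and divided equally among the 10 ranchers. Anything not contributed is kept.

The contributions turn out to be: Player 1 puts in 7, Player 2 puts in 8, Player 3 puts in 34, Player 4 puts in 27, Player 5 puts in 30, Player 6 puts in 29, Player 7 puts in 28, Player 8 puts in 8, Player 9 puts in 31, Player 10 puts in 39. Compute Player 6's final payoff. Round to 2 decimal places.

Total contributed: 7 + 8 + 34 + 27 + 30 + 29 + 28 + 8 + 31 + 39 = 241.
Each receives 8.5 × 241 / 10 = 204.85 from the habitat fund.
Player 6 keeps 40 − 29 = 11, so Player 6's payoff is 11 + 204.85 = 215.85.

215.85 dollars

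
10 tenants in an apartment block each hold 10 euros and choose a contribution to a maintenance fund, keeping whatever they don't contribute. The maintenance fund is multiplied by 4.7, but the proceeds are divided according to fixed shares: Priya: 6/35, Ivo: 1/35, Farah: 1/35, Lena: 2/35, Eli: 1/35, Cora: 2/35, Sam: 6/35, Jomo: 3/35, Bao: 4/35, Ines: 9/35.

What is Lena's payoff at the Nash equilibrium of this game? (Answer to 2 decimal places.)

Player j's private return per contributed unit is 4.7 × (j's share). Contributing is weakly dominant for j when that share is at least 1/4.7 = 0.2128, and contributing 0 is dominant otherwise.
The only share above 0.2128 is Ines's 9/35, contributing 10; the remaining 9 contribute 0. Total contributed: 10.
Lena keeps 10 and receives 4.7 × 10 × 2/35 = 2.69 from the maintenance fund, for a payoff of 12.69.

12.69 euros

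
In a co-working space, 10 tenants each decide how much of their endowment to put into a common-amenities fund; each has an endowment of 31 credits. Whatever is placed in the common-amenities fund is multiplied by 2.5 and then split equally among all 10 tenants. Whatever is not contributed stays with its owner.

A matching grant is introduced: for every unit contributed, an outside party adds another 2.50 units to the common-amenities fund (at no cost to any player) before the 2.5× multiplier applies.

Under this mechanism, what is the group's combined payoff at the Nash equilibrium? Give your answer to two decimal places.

Even with the mechanism, each unit contributed returns only 2.5 × 3.50 / 10 = 0.8750 per unit of net cost, so contributing nothing is still dominant.
At the Nash equilibrium no one contributes; group total payoff = 10 × 31 = 310.

310.00 credits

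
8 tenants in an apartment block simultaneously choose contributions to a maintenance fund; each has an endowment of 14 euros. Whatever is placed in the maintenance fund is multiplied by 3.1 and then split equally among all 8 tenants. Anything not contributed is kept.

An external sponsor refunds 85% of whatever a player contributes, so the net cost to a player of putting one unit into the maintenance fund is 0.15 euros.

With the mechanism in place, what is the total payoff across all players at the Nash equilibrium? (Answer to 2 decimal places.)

With the mechanism, a contributed unit returns (3.1/8) / 0.15 = 2.5833 per unit of net cost to the contributor — now above 1 — so contributing fully is weakly dominant for every player.
At the Nash equilibrium everyone contributes 14. Group total payoff = 8 × (14 × 0.85 + 3.1 × 14) = 442.40.

442.40 euros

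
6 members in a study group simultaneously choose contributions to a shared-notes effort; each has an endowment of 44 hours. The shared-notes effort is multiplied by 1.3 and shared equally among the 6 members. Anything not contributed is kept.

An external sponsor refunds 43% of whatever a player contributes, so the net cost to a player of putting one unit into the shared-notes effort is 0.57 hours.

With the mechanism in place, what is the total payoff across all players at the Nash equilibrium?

264.00 hours

With the mechanism, a contributed unit returns (1.3/6) / 0.57 = 0.3801 per unit of net cost — still below 1 — so contributing 0 remains dominant for every player.
At the Nash equilibrium no one contributes; group total payoff = 6 × 44 = 264.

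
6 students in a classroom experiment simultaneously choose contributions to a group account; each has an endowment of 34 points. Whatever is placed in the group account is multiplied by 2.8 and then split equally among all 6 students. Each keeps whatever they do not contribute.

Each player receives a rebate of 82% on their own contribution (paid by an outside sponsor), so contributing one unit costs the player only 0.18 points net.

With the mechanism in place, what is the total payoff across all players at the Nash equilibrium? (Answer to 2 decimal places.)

The effective private return per unit is now (2.8/6) / 0.18 = 2.5926 > 1, so every player's dominant strategy flips to full contribution.
So the Nash equilibrium is full contribution by all 6; the group earns 6 × (34 × 0.82 + 2.8 × 34) = 738.48.

738.48 points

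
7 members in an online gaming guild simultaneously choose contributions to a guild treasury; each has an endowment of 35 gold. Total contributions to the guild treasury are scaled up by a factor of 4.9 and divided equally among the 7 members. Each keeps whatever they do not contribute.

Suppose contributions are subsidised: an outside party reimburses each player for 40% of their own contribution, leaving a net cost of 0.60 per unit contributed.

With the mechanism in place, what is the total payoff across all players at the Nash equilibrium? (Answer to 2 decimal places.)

1298.50 gold

Under the mechanism each unit contributed yields (4.9/7) / 0.60 = 1.1667 back to its contributor per unit of net cost, which exceeds 1, making full contribution the dominant choice for everyone.
At the Nash equilibrium everyone contributes 35. Group total payoff = 7 × (35 × 0.40 + 4.9 × 35) = 1298.50.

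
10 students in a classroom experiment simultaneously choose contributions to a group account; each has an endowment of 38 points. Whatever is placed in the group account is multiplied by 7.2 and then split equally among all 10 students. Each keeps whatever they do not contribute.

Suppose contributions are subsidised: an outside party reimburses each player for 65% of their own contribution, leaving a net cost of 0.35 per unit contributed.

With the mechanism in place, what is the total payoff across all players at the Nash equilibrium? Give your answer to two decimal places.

The effective private return per unit is now (7.2/10) / 0.35 = 2.0571 > 1, so every player's dominant strategy flips to full contribution.
At the Nash equilibrium everyone contributes 38. Group total payoff = 10 × (38 × 0.65 + 7.2 × 38) = 2983.00.

2983.00 points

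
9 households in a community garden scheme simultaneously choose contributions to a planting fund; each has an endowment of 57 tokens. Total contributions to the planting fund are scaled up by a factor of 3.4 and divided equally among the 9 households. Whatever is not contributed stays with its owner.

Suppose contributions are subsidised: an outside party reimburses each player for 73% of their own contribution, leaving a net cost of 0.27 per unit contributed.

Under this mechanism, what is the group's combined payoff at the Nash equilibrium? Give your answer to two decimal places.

With the mechanism, a contributed unit returns (3.4/9) / 0.27 = 1.3992 per unit of net cost to the contributor — now above 1 — so contributing fully is weakly dominant for every player.
So the Nash equilibrium is full contribution by all 9; the group earns 9 × (57 × 0.73 + 3.4 × 57) = 2118.69.

2118.69 tokens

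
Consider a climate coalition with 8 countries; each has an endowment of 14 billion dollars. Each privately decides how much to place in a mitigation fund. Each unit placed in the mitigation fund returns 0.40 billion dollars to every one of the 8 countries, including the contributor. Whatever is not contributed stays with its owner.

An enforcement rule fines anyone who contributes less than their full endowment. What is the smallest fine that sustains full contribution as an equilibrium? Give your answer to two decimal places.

Given the others contribute fully, the best deviation is to contribute 0 (any partial contribution still incurs the fine and gives up units whose private return 0.40 is below 1).
Deviating from 14 to 0 saves 14 billion dollars but forfeits the deviator's share of the drop in the mitigation fund: 0.40 × 14 = 5.60.
So the deviation gain is 14 − 5.60 = 8.40, and the fine must be at least 8.40 billion dollars to wipe it out.

8.40 billion dollars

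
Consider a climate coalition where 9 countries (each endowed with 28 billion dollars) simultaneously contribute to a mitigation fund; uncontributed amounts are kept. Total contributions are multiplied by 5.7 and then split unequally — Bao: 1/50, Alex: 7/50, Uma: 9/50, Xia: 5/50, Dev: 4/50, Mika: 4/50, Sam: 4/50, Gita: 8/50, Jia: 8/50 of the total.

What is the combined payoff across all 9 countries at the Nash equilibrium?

383.60 billion dollars

A player with share s gets back 5.7·s per unit contributed, so full contribution is dominant for anyone with s > 1/5.7 = 0.1754 and zero contribution is dominant for anyone below.
Uma alone (share 9/50) is above the threshold, contributing 28; the remaining 8 contribute 0. Total contributed: 28.
The mitigation fund pays out 5.7 × 28 = 159.60 in total (split across the unequal shares, but the aggregate is all that matters for the group sum).
The 8 free-riders keep 28 each, adding 224. Group total = 224 + 159.60 = 383.60.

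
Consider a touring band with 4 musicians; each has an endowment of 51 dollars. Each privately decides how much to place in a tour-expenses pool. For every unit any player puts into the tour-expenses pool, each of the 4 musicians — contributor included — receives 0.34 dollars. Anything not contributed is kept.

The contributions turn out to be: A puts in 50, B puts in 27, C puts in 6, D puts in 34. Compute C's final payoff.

84.78 dollars

Total contributed: 50 + 27 + 6 + 34 = 117.
Each receives 0.34 × 117 = 39.78 from the tour-expenses pool.
C keeps 51 − 6 = 45, so C's payoff is 45 + 39.78 = 84.78.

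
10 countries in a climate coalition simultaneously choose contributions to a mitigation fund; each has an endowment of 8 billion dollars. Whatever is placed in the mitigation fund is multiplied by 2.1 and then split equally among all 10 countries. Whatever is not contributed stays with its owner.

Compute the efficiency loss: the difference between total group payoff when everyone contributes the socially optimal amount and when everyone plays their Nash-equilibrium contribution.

Each contributed unit returns 2.1/10 = 0.2100 to its contributor — below 1 — so contributing 0 is dominant for every player. At the Nash equilibrium everyone keeps their 8, and the group total is 10 × 8 = 80.
Each contributed unit returns 2.100 to the group as a whole (0.2100 to each of 10 players), which exceeds 1, so the social optimum is full contribution: group total = 2.100 × 80 = 168.00.
Efficiency loss = 168.00 − 80 = 88.00.

88.00 billion dollars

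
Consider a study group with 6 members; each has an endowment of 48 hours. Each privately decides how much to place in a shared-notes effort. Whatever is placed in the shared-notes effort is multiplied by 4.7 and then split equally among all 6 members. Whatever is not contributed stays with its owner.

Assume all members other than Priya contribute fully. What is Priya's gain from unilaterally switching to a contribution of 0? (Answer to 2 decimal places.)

Switching from a contribution of 48 to 0 lets Priya keep an extra 48 hours, but lowers the shared-notes effort by 48, which costs Priya their own share of that drop: 4.7/6 × 48 = 37.60.
Net gain = 48 − 37.60 = 10.40. The private return per contributed unit (0.7833) is below 1, so free-riding is indeed the best response regardless of what the others do.

10.40 hours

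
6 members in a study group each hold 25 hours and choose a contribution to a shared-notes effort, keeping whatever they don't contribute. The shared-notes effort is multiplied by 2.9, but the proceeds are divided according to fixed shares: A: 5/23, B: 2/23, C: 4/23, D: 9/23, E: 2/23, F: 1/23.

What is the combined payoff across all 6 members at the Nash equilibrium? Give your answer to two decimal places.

197.50 hours

Player j's private return per contributed unit is 2.9 × (j's share). Contributing is weakly dominant for j when that share is at least 1/2.9 = 0.3448, and contributing 0 is dominant otherwise.
The only share above 0.3448 is D's 9/23, contributing 25; the remaining 5 contribute 0. Total contributed: 25.
The shared-notes effort pays out 2.9 × 25 = 72.50 in total (split across the unequal shares, but the aggregate is all that matters for the group sum).
The 5 free-riders keep 25 each, adding 125. Group total = 125 + 72.50 = 197.50.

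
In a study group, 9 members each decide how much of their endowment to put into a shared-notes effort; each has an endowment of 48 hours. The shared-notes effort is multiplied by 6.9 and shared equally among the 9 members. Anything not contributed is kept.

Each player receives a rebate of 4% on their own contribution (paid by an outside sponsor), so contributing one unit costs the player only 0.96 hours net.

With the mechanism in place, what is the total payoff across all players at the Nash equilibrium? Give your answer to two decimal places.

432.00 hours

With the mechanism, a contributed unit returns (6.9/9) / 0.96 = 0.7986 per unit of net cost — still below 1 — so contributing 0 remains dominant for every player.
Everyone keeps their endowment and the group total is 9 × 48 = 432.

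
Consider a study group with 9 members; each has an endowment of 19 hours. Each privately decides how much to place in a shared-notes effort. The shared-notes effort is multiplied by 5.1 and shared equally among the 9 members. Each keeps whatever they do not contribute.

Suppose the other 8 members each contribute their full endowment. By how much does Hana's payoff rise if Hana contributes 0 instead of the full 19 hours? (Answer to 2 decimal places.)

Switching from a contribution of 19 to 0 lets Hana keep an extra 19 hours, but lowers the shared-notes effort by 19, which costs Hana their own share of that drop: 5.1/9 × 19 = 10.77.
Net gain = 19 − 10.77 = 8.23. The private return per contributed unit (0.5667) is below 1, so free-riding is indeed the best response regardless of what the others do.

8.23 hours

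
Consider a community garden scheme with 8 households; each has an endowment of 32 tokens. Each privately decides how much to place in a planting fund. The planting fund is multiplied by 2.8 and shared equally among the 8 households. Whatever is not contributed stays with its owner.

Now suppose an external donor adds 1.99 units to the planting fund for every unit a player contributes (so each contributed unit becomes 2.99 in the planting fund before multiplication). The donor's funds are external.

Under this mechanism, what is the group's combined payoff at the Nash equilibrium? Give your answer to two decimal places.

Under the mechanism each unit contributed yields 2.8 × 2.99 / 8 = 1.0465 back to its contributor per unit of net cost, which exceeds 1, making full contribution the dominant choice for everyone.
So the Nash equilibrium is full contribution by all 8; the group earns 2.8 × 2.99 × 256 = 2143.23.

2143.23 tokens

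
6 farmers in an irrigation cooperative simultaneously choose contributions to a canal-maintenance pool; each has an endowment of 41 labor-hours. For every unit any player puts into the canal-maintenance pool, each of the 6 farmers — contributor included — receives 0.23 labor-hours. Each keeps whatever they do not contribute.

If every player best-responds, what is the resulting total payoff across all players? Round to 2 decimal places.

The private return per contributed unit is 0.23 < 1, so contributing 0 is dominant for every player. At the Nash equilibrium everyone keeps their 41, and the group total is 6 × 41 = 246.

246.00 labor-hours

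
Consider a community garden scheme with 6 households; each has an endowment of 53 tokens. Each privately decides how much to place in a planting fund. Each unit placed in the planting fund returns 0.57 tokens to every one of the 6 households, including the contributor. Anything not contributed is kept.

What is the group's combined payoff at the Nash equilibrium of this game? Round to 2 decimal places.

The private return per contributed unit is 0.57 < 1, so contributing 0 is dominant for every player. At the Nash equilibrium everyone keeps their 53, and the group total is 6 × 53 = 318.

318.00 tokens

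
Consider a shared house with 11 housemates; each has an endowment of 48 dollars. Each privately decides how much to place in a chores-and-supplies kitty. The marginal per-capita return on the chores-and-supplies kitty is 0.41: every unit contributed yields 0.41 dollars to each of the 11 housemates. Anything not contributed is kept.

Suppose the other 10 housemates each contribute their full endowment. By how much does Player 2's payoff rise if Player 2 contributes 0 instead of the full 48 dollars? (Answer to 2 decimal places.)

28.32 dollars

Switching from a contribution of 48 to 0 lets Player 2 keep an extra 48 dollars, but lowers the chores-and-supplies kitty by 48, which costs Player 2 their own share of that drop: 0.41 × 48 = 19.68.
Net gain = 48 − 19.68 = 28.32. The private return per contributed unit (0.41) is below 1, so free-riding is indeed the best response regardless of what the others do.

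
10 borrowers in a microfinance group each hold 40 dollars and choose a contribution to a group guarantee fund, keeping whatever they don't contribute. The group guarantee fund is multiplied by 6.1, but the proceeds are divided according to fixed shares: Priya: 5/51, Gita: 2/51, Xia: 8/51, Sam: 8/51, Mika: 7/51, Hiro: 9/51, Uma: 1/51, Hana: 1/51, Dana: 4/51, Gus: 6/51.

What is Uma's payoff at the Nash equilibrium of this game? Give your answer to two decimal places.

Player j's private return per contributed unit is 6.1 × (j's share). Contributing is weakly dominant for j when that share is at least 1/6.1 = 0.1639, and contributing 0 is dominant otherwise.
Hiro alone (share 9/51) is above the threshold, contributing 40; the remaining 9 contribute 0. Total contributed: 40.
Uma keeps 40 and receives 6.1 × 40 × 1/51 = 4.78 from the group guarantee fund, for a payoff of 44.78.

44.78 dollars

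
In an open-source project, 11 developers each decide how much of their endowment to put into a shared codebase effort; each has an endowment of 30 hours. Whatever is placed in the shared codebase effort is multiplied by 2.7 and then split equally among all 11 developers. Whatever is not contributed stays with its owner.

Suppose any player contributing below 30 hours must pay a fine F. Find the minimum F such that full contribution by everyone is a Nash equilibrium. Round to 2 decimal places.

22.64 hours

Given the others contribute fully, the best deviation is to contribute 0 (any partial contribution still incurs the fine and gives up units whose private return 0.2455 is below 1).
Deviating from 30 to 0 saves 30 hours but forfeits the deviator's share of the drop in the shared codebase effort: 2.7/11 × 30 = 7.36.
So the deviation gain is 30 − 7.36 = 22.64, and the fine must be at least 22.64 hours to wipe it out.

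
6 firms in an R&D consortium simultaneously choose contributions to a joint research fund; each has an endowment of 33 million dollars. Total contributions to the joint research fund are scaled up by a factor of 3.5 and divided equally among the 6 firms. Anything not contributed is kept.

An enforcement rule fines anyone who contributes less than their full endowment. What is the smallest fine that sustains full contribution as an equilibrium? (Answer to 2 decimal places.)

13.75 million dollars

Given the others contribute fully, the best deviation is to contribute 0 (any partial contribution still incurs the fine and gives up units whose private return 0.5833 is below 1).
Deviating from 33 to 0 saves 33 million dollars but forfeits the deviator's share of the drop in the joint research fund: 3.5/6 × 33 = 19.25.
So the deviation gain is 33 − 19.25 = 13.75, and the fine must be at least 13.75 million dollars to wipe it out.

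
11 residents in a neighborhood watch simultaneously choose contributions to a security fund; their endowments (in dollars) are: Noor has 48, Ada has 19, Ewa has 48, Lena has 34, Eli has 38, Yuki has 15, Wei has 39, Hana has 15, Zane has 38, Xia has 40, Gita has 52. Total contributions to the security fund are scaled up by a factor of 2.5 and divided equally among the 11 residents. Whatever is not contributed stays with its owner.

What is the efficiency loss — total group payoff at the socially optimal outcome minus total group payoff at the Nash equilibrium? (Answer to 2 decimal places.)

579.00 dollars

The private return per contributed unit is 2.5/11 = 0.2273 < 1 for every player regardless of endowment, so the Nash equilibrium is zero contribution and the group total is Σ E_j = 48 + 19 + 48 + 34 + 38 + 15 + 39 + 15 + 38 + 40 + 52 = 386.
Each contributed unit returns 2.500 to the group, so the social optimum is full contribution by everyone: group total = 2.500 × 386 = 965.00.
Efficiency loss = (2.500 − 1) × 386 = 579.00.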